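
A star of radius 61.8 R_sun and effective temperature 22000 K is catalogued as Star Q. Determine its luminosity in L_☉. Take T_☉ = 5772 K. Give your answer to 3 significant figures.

8.06×10^5 L_☉

L/L_☉ = (R/R_☉)² (T/T_☉)⁴ = (61.8)² × (22000/5772)⁴
       = 3819 × (3.812)⁴ = 3819 × 211.1 = 8.061×10^5.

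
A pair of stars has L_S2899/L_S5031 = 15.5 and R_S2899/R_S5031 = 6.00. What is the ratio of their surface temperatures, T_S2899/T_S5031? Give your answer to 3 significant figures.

L ∝ R²T⁴ gives T ∝ (L/R²)^(1/4), so
T_S2899/T_S5031 = (15.5 / 6.00²)^(1/4) = (0.4306)^(1/4) = 0.8100.

0.810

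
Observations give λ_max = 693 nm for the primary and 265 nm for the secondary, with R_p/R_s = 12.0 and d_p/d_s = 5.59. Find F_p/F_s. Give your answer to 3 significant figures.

0.0985

Wien's law: T_p/T_s = λ_s/λ_p = 265/693 = 0.3824.
L_p/L_s = (R_p/R_s)²(T_p/T_s)⁴ = (12.0)²(0.3824)⁴ = 3.079.
F_p/F_s = (L_p/L_s)/(d_p/d_s)² = 3.079/(5.59)² = 0.09853.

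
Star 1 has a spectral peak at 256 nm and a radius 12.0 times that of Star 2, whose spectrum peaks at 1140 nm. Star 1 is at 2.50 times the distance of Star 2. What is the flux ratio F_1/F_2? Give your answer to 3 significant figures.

Wien's law: T_1/T_2 = λ_2/λ_1 = 1140/256 = 4.453.
L_1/L_2 = (R_1/R_2)²(T_1/T_2)⁴ = (12.0)²(4.453)⁴ = 5.663×10^4.
F_1/F_2 = (L_1/L_2)/(d_1/d_2)² = 5.663×10^4/(2.50)² = 9060.

9.06×10^3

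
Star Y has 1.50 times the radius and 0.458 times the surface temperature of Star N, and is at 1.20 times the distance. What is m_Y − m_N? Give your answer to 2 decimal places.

2.91

L_Y/L_N = (1.50)²(0.458)⁴ = 0.09900.
F_Y/F_N = (L_Y/L_N)/(d_Y/d_N)² = 0.09900/1.440 = 0.06875.
m_Y − m_N = −2.5 log₁₀(0.06875) = 2.91.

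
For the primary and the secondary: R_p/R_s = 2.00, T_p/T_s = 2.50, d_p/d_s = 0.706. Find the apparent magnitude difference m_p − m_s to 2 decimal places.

-6.24

L_p/L_s = (2.00)²(2.50)⁴ = 156.2.
F_p/F_s = (L_p/L_s)/(d_p/d_s)² = 156.2/0.4984 = 313.5.
m_p − m_s = −2.5 log₁₀(313.5) = -6.24.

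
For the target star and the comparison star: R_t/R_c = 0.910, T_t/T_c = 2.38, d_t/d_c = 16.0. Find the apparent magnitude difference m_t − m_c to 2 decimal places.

2.46

L_t/L_c = (0.910)²(2.38)⁴ = 26.57.
F_t/F_c = (L_t/L_c)/(d_t/d_c)² = 26.57/256.0 = 0.1038.
m_t − m_c = −2.5 log₁₀(0.1038) = 2.46.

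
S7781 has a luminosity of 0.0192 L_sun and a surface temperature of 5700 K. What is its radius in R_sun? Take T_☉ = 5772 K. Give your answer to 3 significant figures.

0.142 R_sun

R/R_☉ = √(L/L_☉) / (T/T_☉)² = √(0.0192) / (0.9875)²
       = 0.1386 / 0.9752 = 0.1421.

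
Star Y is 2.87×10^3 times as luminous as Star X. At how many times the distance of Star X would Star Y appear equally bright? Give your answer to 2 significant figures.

Equal flux requires L_Y/d_Y² = L_X/d_X², so d_Y/d_X = √(L_Y/L_X)
= √(2.87×10^3) = 53.57.

54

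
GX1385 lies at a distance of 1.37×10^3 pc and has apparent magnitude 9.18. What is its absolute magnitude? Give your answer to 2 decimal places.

-1.50

M = m − 5 log₁₀(d/10 pc) = 9.18 − 5 log₁₀(1.37×10^3/10)
  = 9.18 − 5 × 2.137 = 9.18 − 10.68 = -1.50.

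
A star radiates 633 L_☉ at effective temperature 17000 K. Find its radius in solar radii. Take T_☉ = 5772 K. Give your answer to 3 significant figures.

2.90 solar radii

R/R_☉ = √(L/L_☉) / (T/T_☉)² = √(633) / (2.945)²
       = 25.16 / 8.675 = 2.900.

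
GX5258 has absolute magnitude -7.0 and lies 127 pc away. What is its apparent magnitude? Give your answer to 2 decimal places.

-1.48

m = M + 5 log₁₀(d/10 pc) = -7.0 + 5 log₁₀(127/10)
  = -7.0 + 5 × 1.104 = -7.0 + 5.52 = -1.48.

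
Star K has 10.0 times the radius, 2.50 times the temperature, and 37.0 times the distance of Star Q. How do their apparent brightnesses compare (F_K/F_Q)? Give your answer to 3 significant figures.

L_K/L_Q = (R_K/R_Q)²(T_K/T_Q)⁴ = (10.0)² × (2.50)⁴ = 3906.
F_K/F_Q = (L_K/L_Q)/(d_K/d_Q)² = 3906 / (37.0)² = 2.853.

2.85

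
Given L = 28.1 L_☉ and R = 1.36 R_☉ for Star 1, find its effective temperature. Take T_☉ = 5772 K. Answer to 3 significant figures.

1.14×10^4 K

T/T_☉ = (L/L_☉)^(1/4) / (R/R_☉)^(1/2)
T = 5772 × (28.1)^(1/4) / √(1.36) = 5772 × 2.302 / 1.166 = 1.140×10^4 K.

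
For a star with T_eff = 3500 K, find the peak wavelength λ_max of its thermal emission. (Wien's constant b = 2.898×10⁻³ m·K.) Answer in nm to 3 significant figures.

828 nm

λ_max = b/T = 2.898×10⁻³ / 3500 = 8.28×10^-7 m = 828.0 nm.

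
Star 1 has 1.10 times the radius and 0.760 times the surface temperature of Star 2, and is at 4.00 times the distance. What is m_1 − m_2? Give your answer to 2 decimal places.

L_1/L_2 = (1.10)²(0.760)⁴ = 0.4037.
F_1/F_2 = (L_1/L_2)/(d_1/d_2)² = 0.4037/16.00 = 0.02523.
m_1 − m_2 = −2.5 log₁₀(0.02523) = 4.00.

4.00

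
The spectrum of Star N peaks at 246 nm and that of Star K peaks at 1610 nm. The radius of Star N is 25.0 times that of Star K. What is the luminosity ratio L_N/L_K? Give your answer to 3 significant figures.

1.15×10^6

Wien's law gives T ∝ 1/λ_max, so T_N/T_K = λ_K/λ_N = 1610/246 = 6.545.
Then L ∝ R²T⁴ gives L_N/L_K = (25.0)² × (6.545)⁴ = 625.0 × 1835 = 1.147×10^6.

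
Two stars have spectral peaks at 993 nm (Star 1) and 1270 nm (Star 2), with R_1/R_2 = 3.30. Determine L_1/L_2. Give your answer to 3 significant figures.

29.1

Wien's law gives T ∝ 1/λ_max, so T_1/T_2 = λ_2/λ_1 = 1270/993 = 1.279.
Then L ∝ R²T⁴ gives L_1/L_2 = (3.30)² × (1.279)⁴ = 10.89 × 2.676 = 29.14.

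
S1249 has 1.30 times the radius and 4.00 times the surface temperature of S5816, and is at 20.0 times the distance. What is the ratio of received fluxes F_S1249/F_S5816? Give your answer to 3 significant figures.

L_S1249/L_S5816 = (R_S1249/R_S5816)²(T_S1249/T_S5816)⁴ = (1.30)² × (4.00)⁴ = 432.6.
F_S1249/F_S5816 = (L_S1249/L_S5816)/(d_S1249/d_S5816)² = 432.6 / (20.0)² = 1.082.

1.08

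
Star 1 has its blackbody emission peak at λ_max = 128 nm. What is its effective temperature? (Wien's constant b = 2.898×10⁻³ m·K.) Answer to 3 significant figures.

T = b/λ_max = 2.898×10⁻³ / (128×10⁻⁹) = 2.264×10^4 K.

2.26×10^4 K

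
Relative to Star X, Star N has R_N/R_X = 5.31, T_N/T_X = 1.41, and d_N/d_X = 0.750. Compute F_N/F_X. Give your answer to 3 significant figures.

L_N/L_X = (R_N/R_X)²(T_N/T_X)⁴ = (5.31)² × (1.41)⁴ = 111.4.
F_N/F_X = (L_N/L_X)/(d_N/d_X)² = 111.4 / (0.750)² = 198.1.

198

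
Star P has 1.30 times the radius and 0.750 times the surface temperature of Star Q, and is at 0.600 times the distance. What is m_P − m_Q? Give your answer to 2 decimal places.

-0.43

L_P/L_Q = (1.30)²(0.750)⁴ = 0.5347.
F_P/F_Q = (L_P/L_Q)/(d_P/d_Q)² = 0.5347/0.3600 = 1.485.
m_P − m_Q = −2.5 log₁₀(1.485) = -0.43.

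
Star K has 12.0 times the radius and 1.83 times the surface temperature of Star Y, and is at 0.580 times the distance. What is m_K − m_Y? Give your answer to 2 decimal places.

-9.20

L_K/L_Y = (12.0)²(1.83)⁴ = 1615.
F_K/F_Y = (L_K/L_Y)/(d_K/d_Y)² = 1615/0.3364 = 4801.
m_K − m_Y = −2.5 log₁₀(4801) = -9.20.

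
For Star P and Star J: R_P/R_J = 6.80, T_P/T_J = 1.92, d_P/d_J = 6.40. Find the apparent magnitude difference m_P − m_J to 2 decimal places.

-2.96

L_P/L_J = (6.80)²(1.92)⁴ = 628.4.
F_P/F_J = (L_P/L_J)/(d_P/d_J)² = 628.4/40.96 = 15.34.
m_P − m_J = −2.5 log₁₀(15.34) = -2.96.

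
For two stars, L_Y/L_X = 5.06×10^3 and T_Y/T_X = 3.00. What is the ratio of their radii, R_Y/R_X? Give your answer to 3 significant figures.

L ∝ R²T⁴ gives R ∝ √L / T², so
R_Y/R_X = √(5.06×10^3) / (3.00)² = 71.13 / 9.000 = 7.904.

7.90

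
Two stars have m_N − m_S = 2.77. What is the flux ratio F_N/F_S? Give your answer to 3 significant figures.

0.0780

F_N/F_S = 10^(−(m_N − m_S)/2.5) = 10^(-2.77/2.5) = 10^-1.108 = 0.07798.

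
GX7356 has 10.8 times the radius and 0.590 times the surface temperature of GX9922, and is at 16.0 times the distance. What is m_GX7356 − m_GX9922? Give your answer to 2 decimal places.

L_GX7356/L_GX9922 = (10.8)²(0.590)⁴ = 14.13.
F_GX7356/F_GX9922 = (L_GX7356/L_GX9922)/(d_GX7356/d_GX9922)² = 14.13/256.0 = 0.05521.
m_GX7356 − m_GX9922 = −2.5 log₁₀(0.05521) = 3.14.

3.14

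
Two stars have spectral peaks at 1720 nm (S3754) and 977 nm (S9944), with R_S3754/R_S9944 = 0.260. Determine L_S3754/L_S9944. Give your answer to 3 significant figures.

Wien's law gives T ∝ 1/λ_max, so T_S3754/T_S9944 = λ_S9944/λ_S3754 = 977/1720 = 0.5680.
Then L ∝ R²T⁴ gives L_S3754/L_S9944 = (0.260)² × (0.5680)⁴ = 0.06760 × 0.1041 = 0.007037.

0.00704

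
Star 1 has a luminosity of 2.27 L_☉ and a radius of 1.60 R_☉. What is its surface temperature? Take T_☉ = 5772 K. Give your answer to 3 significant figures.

T/T_☉ = (L/L_☉)^(1/4) / (R/R_☉)^(1/2)
T = 5772 × (2.27)^(1/4) / √(1.60) = 5772 × 1.227 / 1.265 = 5601 K.

5.60×10^3 K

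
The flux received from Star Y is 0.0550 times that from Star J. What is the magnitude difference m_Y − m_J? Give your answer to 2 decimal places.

3.15

m_Y − m_J = −2.5 log₁₀(F_Y/F_J) = −2.5 log₁₀(0.0550) = −2.5 × (-1.260) = 3.149.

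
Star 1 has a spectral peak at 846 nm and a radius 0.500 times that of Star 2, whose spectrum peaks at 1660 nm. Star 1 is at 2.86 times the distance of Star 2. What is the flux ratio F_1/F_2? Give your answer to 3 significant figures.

0.453

Wien's law: T_1/T_2 = λ_2/λ_1 = 1660/846 = 1.962.
L_1/L_2 = (R_1/R_2)²(T_1/T_2)⁴ = (0.500)²(1.962)⁴ = 3.706.
F_1/F_2 = (L_1/L_2)/(d_1/d_2)² = 3.706/(2.86)² = 0.4531.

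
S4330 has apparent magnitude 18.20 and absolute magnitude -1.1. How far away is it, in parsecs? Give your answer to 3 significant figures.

m − M = 5 log₁₀(d/10 pc)
18.20 − (-1.1) = 19.30 = 5 log₁₀(d/10)
d = 10 × 10^(19.30/5) = 10 × 10^3.860 = 7.244×10^4 pc.

7.24×10^4 pc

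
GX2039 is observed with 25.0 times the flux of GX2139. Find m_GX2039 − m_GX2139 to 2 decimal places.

-3.49

m_GX2039 − m_GX2139 = −2.5 log₁₀(F_GX2039/F_GX2139) = −2.5 log₁₀(25.0) = −2.5 × (1.398) = -3.495.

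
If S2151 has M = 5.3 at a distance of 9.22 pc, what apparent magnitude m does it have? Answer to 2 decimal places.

m = M + 5 log₁₀(d/10 pc) = 5.3 + 5 log₁₀(9.22/10)
  = 5.3 + 5 × -0.035 = 5.3 + -0.18 = 5.12.

5.12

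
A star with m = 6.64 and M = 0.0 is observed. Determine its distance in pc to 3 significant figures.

m − M = 5 log₁₀(d/10 pc)
6.64 − (0.0) = 6.64 = 5 log₁₀(d/10)
d = 10 × 10^(6.64/5) = 10 × 10^1.328 = 212.8 pc.

213 pc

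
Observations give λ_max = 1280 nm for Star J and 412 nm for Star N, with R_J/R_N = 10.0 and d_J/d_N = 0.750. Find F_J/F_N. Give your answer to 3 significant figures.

1.91

Wien's law: T_J/T_N = λ_N/λ_J = 412/1280 = 0.3219.
L_J/L_N = (R_J/R_N)²(T_J/T_N)⁴ = (10.0)²(0.3219)⁴ = 1.073.
F_J/F_N = (L_J/L_N)/(d_J/d_N)² = 1.073/(0.750)² = 1.908.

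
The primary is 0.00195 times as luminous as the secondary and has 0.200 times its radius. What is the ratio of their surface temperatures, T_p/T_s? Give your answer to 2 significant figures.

L ∝ R²T⁴ gives T ∝ (L/R²)^(1/4), so
T_p/T_s = (0.00195 / 0.200²)^(1/4) = (0.04875)^(1/4) = 0.4699.

0.47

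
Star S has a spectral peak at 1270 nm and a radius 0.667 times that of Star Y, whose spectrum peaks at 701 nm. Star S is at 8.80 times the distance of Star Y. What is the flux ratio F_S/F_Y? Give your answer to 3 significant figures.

Wien's law: T_S/T_Y = λ_Y/λ_S = 701/1270 = 0.5520.
L_S/L_Y = (R_S/R_Y)²(T_S/T_Y)⁴ = (0.667)²(0.5520)⁴ = 0.04130.
F_S/F_Y = (L_S/L_Y)/(d_S/d_Y)² = 0.04130/(8.80)² = 5.333×10^-4.

5.33×10^-4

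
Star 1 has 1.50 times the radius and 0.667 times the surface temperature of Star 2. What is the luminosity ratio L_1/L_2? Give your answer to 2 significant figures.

0.45

From the Stefan–Boltzmann law, L ∝ R²T⁴, so
L_1/L_2 = (R_1/R_2)² (T_1/T_2)⁴ = (1.50)² × (0.667)⁴ = 2.250 × 0.1979 = 0.4453.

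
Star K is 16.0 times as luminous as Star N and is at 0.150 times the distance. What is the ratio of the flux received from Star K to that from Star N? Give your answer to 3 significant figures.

711

F = L/(4πd²), so F_K/F_N = (L_K/L_N) / (d_K/d_N)²
= 16.0 / (0.150)² = 16.0 / 0.02250 = 711.1.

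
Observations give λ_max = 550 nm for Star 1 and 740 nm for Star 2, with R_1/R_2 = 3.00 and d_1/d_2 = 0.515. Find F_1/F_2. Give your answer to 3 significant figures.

Wien's law: T_1/T_2 = λ_2/λ_1 = 740/550 = 1.345.
L_1/L_2 = (R_1/R_2)²(T_1/T_2)⁴ = (3.00)²(1.345)⁴ = 29.49.
F_1/F_2 = (L_1/L_2)/(d_1/d_2)² = 29.49/(0.515)² = 111.2.

111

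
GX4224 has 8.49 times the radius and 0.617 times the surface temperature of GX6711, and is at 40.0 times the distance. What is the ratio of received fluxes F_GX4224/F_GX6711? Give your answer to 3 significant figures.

0.00653

L_GX4224/L_GX6711 = (R_GX4224/R_GX6711)²(T_GX4224/T_GX6711)⁴ = (8.49)² × (0.617)⁴ = 10.45.
F_GX4224/F_GX6711 = (L_GX4224/L_GX6711)/(d_GX4224/d_GX6711)² = 10.45 / (40.0)² = 0.006529.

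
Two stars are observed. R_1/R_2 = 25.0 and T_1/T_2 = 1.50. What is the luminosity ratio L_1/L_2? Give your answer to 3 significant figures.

3.16×10^3

From the Stefan–Boltzmann law, L ∝ R²T⁴, so
L_1/L_2 = (R_1/R_2)² (T_1/T_2)⁴ = (25.0)² × (1.50)⁴ = 625.0 × 5.062 = 3164.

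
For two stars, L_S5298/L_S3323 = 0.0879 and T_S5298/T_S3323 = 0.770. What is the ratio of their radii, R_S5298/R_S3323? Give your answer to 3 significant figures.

L ∝ R²T⁴ gives R ∝ √L / T², so
R_S5298/R_S3323 = √(0.0879) / (0.770)² = 0.2965 / 0.5929 = 0.5000.

0.500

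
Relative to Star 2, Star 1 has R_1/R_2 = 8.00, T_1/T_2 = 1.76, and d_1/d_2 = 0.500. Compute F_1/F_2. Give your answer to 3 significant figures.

L_1/L_2 = (R_1/R_2)²(T_1/T_2)⁴ = (8.00)² × (1.76)⁴ = 614.1.
F_1/F_2 = (L_1/L_2)/(d_1/d_2)² = 614.1 / (0.500)² = 2456.

2.46×10^3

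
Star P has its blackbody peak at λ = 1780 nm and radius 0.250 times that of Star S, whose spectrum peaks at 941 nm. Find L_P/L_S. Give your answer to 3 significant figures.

Wien's law gives T ∝ 1/λ_max, so T_P/T_S = λ_S/λ_P = 941/1780 = 0.5287.
Then L ∝ R²T⁴ gives L_P/L_S = (0.250)² × (0.5287)⁴ = 0.06250 × 0.07810 = 0.004882.

0.00488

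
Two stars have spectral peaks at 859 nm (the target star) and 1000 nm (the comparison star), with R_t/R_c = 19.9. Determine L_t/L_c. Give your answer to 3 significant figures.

727

Wien's law gives T ∝ 1/λ_max, so T_t/T_c = λ_c/λ_t = 1000/859 = 1.164.
Then L ∝ R²T⁴ gives L_t/L_c = (19.9)² × (1.164)⁴ = 396.0 × 1.837 = 727.3.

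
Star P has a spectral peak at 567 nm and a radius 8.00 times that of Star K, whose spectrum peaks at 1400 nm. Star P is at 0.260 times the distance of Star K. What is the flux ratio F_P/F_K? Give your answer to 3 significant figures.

Wien's law: T_P/T_K = λ_K/λ_P = 1400/567 = 2.469.
L_P/L_K = (R_P/R_K)²(T_P/T_K)⁴ = (8.00)²(2.469)⁴ = 2379.
F_P/F_K = (L_P/L_K)/(d_P/d_K)² = 2379/(0.260)² = 3.519×10^4.

3.52×10^4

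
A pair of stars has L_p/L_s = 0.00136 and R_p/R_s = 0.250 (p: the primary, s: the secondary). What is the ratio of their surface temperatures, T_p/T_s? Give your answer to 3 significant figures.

L ∝ R²T⁴ gives T ∝ (L/R²)^(1/4), so
T_p/T_s = (0.00136 / 0.250²)^(1/4) = (0.02176)^(1/4) = 0.3841.

0.384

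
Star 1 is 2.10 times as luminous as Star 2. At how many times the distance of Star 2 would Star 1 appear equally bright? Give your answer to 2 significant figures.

1.4

Equal flux requires L_1/d_1² = L_2/d_2², so d_1/d_2 = √(L_1/L_2)
= √(2.10) = 1.449.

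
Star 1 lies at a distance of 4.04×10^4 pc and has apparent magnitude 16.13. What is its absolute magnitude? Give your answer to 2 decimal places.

-1.90

M = m − 5 log₁₀(d/10 pc) = 16.13 − 5 log₁₀(4.04×10^4/10)
  = 16.13 − 5 × 3.606 = 16.13 − 18.03 = -1.90.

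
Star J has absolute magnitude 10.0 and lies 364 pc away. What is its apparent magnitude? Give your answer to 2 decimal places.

17.81

m = M + 5 log₁₀(d/10 pc) = 10.0 + 5 log₁₀(364/10)
  = 10.0 + 5 × 1.561 = 10.0 + 7.81 = 17.81.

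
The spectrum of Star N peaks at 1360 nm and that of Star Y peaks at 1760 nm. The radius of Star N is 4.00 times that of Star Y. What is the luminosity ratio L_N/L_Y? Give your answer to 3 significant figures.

44.9

Wien's law gives T ∝ 1/λ_max, so T_N/T_Y = λ_Y/λ_N = 1760/1360 = 1.294.
Then L ∝ R²T⁴ gives L_N/L_Y = (4.00)² × (1.294)⁴ = 16.00 × 2.805 = 44.88.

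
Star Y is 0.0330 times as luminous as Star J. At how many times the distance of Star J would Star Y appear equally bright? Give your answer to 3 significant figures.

Equal flux requires L_Y/d_Y² = L_J/d_J², so d_Y/d_J = √(L_Y/L_J)
= √(0.0330) = 0.1817.

0.182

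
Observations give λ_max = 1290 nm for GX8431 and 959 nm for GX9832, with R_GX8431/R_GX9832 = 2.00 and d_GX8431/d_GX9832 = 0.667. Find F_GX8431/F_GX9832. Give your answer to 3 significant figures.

Wien's law: T_GX8431/T_GX9832 = λ_GX9832/λ_GX8431 = 959/1290 = 0.7434.
L_GX8431/L_GX9832 = (R_GX8431/R_GX9832)²(T_GX8431/T_GX9832)⁴ = (2.00)²(0.7434)⁴ = 1.222.
F_GX8431/F_GX9832 = (L_GX8431/L_GX9832)/(d_GX8431/d_GX9832)² = 1.222/(0.667)² = 2.746.

2.75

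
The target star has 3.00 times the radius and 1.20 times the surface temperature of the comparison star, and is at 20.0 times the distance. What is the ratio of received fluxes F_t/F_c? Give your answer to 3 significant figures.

L_t/L_c = (R_t/R_c)²(T_t/T_c)⁴ = (3.00)² × (1.20)⁴ = 18.66.
F_t/F_c = (L_t/L_c)/(d_t/d_c)² = 18.66 / (20.0)² = 0.04666.

0.0467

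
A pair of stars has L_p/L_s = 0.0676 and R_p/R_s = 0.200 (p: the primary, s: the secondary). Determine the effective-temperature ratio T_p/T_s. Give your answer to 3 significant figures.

1.14

L ∝ R²T⁴ gives T ∝ (L/R²)^(1/4), so
T_p/T_s = (0.0676 / 0.200²)^(1/4) = (1.690)^(1/4) = 1.140.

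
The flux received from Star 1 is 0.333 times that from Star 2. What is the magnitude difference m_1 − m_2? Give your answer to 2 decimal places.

m_1 − m_2 = −2.5 log₁₀(F_1/F_2) = −2.5 log₁₀(0.333) = −2.5 × (-0.478) = 1.194.

1.19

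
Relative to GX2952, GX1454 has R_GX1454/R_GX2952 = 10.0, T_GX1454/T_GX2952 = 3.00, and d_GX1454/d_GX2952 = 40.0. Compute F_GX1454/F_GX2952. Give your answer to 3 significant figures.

L_GX1454/L_GX2952 = (R_GX1454/R_GX2952)²(T_GX1454/T_GX2952)⁴ = (10.0)² × (3.00)⁴ = 8100.
F_GX1454/F_GX2952 = (L_GX1454/L_GX2952)/(d_GX1454/d_GX2952)² = 8100 / (40.0)² = 5.062.

5.06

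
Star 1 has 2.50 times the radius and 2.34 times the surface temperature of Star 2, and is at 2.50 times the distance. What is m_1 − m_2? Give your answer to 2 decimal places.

-3.69

L_1/L_2 = (2.50)²(2.34)⁴ = 187.4.
F_1/F_2 = (L_1/L_2)/(d_1/d_2)² = 187.4/6.250 = 29.98.
m_1 − m_2 = −2.5 log₁₀(29.98) = -3.69.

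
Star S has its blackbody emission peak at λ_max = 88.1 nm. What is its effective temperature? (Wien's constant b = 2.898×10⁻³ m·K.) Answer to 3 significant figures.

T = b/λ_max = 2.898×10⁻³ / (88.1×10⁻⁹) = 3.289×10^4 K.

3.29×10^4 K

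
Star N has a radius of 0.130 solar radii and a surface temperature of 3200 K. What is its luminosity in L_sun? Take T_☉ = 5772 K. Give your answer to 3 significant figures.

0.00160 L_sun

L/L_☉ = (R/R_☉)² (T/T_☉)⁴ = (0.130)² × (3200/5772)⁴
       = 0.01690 × (0.5544)⁴ = 0.01690 × 0.09447 = 0.001597.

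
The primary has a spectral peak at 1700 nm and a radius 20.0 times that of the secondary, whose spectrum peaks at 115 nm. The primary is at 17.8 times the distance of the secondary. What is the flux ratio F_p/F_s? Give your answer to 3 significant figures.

Wien's law: T_p/T_s = λ_s/λ_p = 115/1700 = 0.06765.
L_p/L_s = (R_p/R_s)²(T_p/T_s)⁴ = (20.0)²(0.06765)⁴ = 0.008376.
F_p/F_s = (L_p/L_s)/(d_p/d_s)² = 0.008376/(17.8)² = 2.644×10^-5.

2.64×10^-5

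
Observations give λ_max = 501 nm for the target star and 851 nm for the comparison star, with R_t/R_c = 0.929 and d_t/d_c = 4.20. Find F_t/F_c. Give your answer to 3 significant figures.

0.407

Wien's law: T_t/T_c = λ_c/λ_t = 851/501 = 1.699.
L_t/L_c = (R_t/R_c)²(T_t/T_c)⁴ = (0.929)²(1.699)⁴ = 7.185.
F_t/F_c = (L_t/L_c)/(d_t/d_c)² = 7.185/(4.20)² = 0.4073.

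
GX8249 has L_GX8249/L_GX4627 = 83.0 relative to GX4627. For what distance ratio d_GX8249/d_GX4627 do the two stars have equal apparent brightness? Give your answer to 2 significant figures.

9.1

Equal flux requires L_GX8249/d_GX8249² = L_GX4627/d_GX4627², so d_GX8249/d_GX4627 = √(L_GX8249/L_GX4627)
= √(83.0) = 9.110.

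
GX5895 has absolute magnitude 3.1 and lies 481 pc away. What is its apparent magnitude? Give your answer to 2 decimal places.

11.51

m = M + 5 log₁₀(d/10 pc) = 3.1 + 5 log₁₀(481/10)
  = 3.1 + 5 × 1.682 = 3.1 + 8.41 = 11.51.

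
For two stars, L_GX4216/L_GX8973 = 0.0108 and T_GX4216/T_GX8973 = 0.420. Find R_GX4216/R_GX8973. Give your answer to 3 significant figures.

0.589

L ∝ R²T⁴ gives R ∝ √L / T², so
R_GX4216/R_GX8973 = √(0.0108) / (0.420)² = 0.1039 / 0.1764 = 0.5891.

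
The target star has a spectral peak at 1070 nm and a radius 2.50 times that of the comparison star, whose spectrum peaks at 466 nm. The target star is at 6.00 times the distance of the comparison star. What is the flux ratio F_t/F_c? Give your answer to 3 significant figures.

0.00625

Wien's law: T_t/T_c = λ_c/λ_t = 466/1070 = 0.4355.
L_t/L_c = (R_t/R_c)²(T_t/T_c)⁴ = (2.50)²(0.4355)⁴ = 0.2248.
F_t/F_c = (L_t/L_c)/(d_t/d_c)² = 0.2248/(6.00)² = 0.006246.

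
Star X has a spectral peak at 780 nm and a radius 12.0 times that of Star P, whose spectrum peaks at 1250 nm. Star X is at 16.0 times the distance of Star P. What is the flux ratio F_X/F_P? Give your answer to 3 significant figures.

3.71

Wien's law: T_X/T_P = λ_P/λ_X = 1250/780 = 1.603.
L_X/L_P = (R_X/R_P)²(T_X/T_P)⁴ = (12.0)²(1.603)⁴ = 949.8.
F_X/F_P = (L_X/L_P)/(d_X/d_P)² = 949.8/(16.0)² = 3.710.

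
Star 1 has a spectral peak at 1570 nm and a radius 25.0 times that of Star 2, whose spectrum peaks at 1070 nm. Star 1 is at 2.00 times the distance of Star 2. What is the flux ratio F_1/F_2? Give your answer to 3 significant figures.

33.7

Wien's law: T_1/T_2 = λ_2/λ_1 = 1070/1570 = 0.6815.
L_1/L_2 = (R_1/R_2)²(T_1/T_2)⁴ = (25.0)²(0.6815)⁴ = 134.8.
F_1/F_2 = (L_1/L_2)/(d_1/d_2)² = 134.8/(2.00)² = 33.71.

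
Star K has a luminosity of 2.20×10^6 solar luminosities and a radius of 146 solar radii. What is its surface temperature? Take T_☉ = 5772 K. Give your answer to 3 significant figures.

1.84×10^4 K

T/T_☉ = (L/L_☉)^(1/4) / (R/R_☉)^(1/2)
T = 5772 × (2.20×10^6)^(1/4) / √(146) = 5772 × 38.51 / 12.08 = 1.840×10^4 K.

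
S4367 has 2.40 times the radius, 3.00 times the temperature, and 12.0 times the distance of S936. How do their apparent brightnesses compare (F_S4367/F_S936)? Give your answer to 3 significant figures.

L_S4367/L_S936 = (R_S4367/R_S936)²(T_S4367/T_S936)⁴ = (2.40)² × (3.00)⁴ = 466.6.
F_S4367/F_S936 = (L_S4367/L_S936)/(d_S4367/d_S936)² = 466.6 / (12.0)² = 3.240.

3.24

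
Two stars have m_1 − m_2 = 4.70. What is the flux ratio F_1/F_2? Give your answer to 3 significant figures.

F_1/F_2 = 10^(−(m_1 − m_2)/2.5) = 10^(-4.70/2.5) = 10^-1.880 = 0.01318.

0.0132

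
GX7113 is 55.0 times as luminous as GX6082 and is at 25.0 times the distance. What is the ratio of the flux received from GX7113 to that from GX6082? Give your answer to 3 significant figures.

0.0880

F = L/(4πd²), so F_GX7113/F_GX6082 = (L_GX7113/L_GX6082) / (d_GX7113/d_GX6082)²
= 55.0 / (25.0)² = 55.0 / 625.0 = 0.08800.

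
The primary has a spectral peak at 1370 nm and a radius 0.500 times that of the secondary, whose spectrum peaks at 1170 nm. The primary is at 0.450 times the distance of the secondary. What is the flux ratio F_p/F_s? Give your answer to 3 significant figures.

0.657

Wien's law: T_p/T_s = λ_s/λ_p = 1170/1370 = 0.8540.
L_p/L_s = (R_p/R_s)²(T_p/T_s)⁴ = (0.500)²(0.8540)⁴ = 0.1330.
F_p/F_s = (L_p/L_s)/(d_p/d_s)² = 0.1330/(0.450)² = 0.6567.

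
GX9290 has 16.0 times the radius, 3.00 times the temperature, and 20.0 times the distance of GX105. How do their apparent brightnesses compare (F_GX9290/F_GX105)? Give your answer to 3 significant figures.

51.8

L_GX9290/L_GX105 = (R_GX9290/R_GX105)²(T_GX9290/T_GX105)⁴ = (16.0)² × (3.00)⁴ = 2.074×10^4.
F_GX9290/F_GX105 = (L_GX9290/L_GX105)/(d_GX9290/d_GX105)² = 2.074×10^4 / (20.0)² = 51.84.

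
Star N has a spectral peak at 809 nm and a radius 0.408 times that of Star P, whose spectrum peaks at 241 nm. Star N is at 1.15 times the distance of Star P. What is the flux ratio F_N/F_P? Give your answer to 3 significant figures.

9.91×10^-4

Wien's law: T_N/T_P = λ_P/λ_N = 241/809 = 0.2979.
L_N/L_P = (R_N/R_P)²(T_N/T_P)⁴ = (0.408)²(0.2979)⁴ = 0.001311.
F_N/F_P = (L_N/L_P)/(d_N/d_P)² = 0.001311/(1.15)² = 9.913×10^-4.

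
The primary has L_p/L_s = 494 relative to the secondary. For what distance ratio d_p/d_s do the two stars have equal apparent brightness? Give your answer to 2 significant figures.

22

Equal flux requires L_p/d_p² = L_s/d_s², so d_p/d_s = √(L_p/L_s)
= √(494) = 22.23.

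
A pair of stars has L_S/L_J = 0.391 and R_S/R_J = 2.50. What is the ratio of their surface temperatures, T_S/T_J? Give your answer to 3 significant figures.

0.500

L ∝ R²T⁴ gives T ∝ (L/R²)^(1/4), so
T_S/T_J = (0.391 / 2.50²)^(1/4) = (0.06256)^(1/4) = 0.5001.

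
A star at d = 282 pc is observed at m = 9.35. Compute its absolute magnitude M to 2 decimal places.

2.10

M = m − 5 log₁₀(d/10 pc) = 9.35 − 5 log₁₀(282/10)
  = 9.35 − 5 × 1.450 = 9.35 − 7.25 = 2.10.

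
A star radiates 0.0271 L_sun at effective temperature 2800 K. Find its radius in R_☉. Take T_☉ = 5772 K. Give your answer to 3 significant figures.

0.700 R_☉

R/R_☉ = √(L/L_☉) / (T/T_☉)² = √(0.0271) / (0.4851)²
       = 0.1646 / 0.2353 = 0.6996.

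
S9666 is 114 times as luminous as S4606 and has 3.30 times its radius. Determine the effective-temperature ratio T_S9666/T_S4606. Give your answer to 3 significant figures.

1.80

L ∝ R²T⁴ gives T ∝ (L/R²)^(1/4), so
T_S9666/T_S4606 = (114 / 3.30²)^(1/4) = (10.47)^(1/4) = 1.799.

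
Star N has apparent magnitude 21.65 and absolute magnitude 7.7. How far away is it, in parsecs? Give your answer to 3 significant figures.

6.17×10^3 pc

m − M = 5 log₁₀(d/10 pc)
21.65 − (7.7) = 13.95 = 5 log₁₀(d/10)
d = 10 × 10^(13.95/5) = 10 × 10^2.790 = 6166 pc.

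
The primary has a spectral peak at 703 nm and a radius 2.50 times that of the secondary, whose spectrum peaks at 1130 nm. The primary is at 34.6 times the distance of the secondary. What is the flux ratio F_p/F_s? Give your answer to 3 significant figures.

Wien's law: T_p/T_s = λ_s/λ_p = 1130/703 = 1.607.
L_p/L_s = (R_p/R_s)²(T_p/T_s)⁴ = (2.50)²(1.607)⁴ = 41.72.
F_p/F_s = (L_p/L_s)/(d_p/d_s)² = 41.72/(34.6)² = 0.03485.

0.0349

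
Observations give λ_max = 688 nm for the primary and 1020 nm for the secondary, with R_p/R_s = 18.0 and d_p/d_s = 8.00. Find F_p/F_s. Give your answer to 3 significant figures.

Wien's law: T_p/T_s = λ_s/λ_p = 1020/688 = 1.483.
L_p/L_s = (R_p/R_s)²(T_p/T_s)⁴ = (18.0)²(1.483)⁴ = 1565.
F_p/F_s = (L_p/L_s)/(d_p/d_s)² = 1565/(8.00)² = 24.46.

24.5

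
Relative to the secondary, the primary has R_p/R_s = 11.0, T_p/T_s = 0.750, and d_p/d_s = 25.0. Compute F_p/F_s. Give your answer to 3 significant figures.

0.0613

L_p/L_s = (R_p/R_s)²(T_p/T_s)⁴ = (11.0)² × (0.750)⁴ = 38.29.
F_p/F_s = (L_p/L_s)/(d_p/d_s)² = 38.29 / (25.0)² = 0.06126.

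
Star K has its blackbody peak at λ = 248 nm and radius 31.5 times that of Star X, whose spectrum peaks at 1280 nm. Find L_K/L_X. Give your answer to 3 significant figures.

Wien's law gives T ∝ 1/λ_max, so T_K/T_X = λ_X/λ_K = 1280/248 = 5.161.
Then L ∝ R²T⁴ gives L_K/L_X = (31.5)² × (5.161)⁴ = 992.2 × 709.6 = 7.041×10^5.

7.04×10^5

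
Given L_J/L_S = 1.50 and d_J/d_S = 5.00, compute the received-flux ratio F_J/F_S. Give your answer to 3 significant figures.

F = L/(4πd²), so F_J/F_S = (L_J/L_S) / (d_J/d_S)²
= 1.50 / (5.00)² = 1.50 / 25.00 = 0.06000.

0.0600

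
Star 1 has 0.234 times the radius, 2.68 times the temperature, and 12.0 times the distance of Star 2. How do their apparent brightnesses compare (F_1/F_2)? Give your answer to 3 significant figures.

L_1/L_2 = (R_1/R_2)²(T_1/T_2)⁴ = (0.234)² × (2.68)⁴ = 2.825.
F_1/F_2 = (L_1/L_2)/(d_1/d_2)² = 2.825 / (12.0)² = 0.01962.

0.0196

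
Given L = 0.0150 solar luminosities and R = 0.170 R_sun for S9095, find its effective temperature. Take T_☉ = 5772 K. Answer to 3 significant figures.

T/T_☉ = (L/L_☉)^(1/4) / (R/R_☉)^(1/2)
T = 5772 × (0.0150)^(1/4) / √(0.170) = 5772 × 0.3500 / 0.4123 = 4899 K.

4.90×10^3 K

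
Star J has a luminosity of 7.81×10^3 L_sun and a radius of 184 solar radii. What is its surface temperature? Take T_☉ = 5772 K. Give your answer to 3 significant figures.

4.00×10^3 K

T/T_☉ = (L/L_☉)^(1/4) / (R/R_☉)^(1/2)
T = 5772 × (7.81×10^3)^(1/4) / √(184) = 5772 × 9.401 / 13.56 = 4000 K.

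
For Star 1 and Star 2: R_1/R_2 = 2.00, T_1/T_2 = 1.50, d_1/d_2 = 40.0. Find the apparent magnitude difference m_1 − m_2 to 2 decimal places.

4.74

L_1/L_2 = (2.00)²(1.50)⁴ = 20.25.
F_1/F_2 = (L_1/L_2)/(d_1/d_2)² = 20.25/1600 = 0.01266.
m_1 − m_2 = −2.5 log₁₀(0.01266) = 4.74.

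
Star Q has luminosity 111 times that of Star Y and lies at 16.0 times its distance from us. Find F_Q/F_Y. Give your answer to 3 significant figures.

0.434

F = L/(4πd²), so F_Q/F_Y = (L_Q/L_Y) / (d_Q/d_Y)²
= 111 / (16.0)² = 111 / 256.0 = 0.4336.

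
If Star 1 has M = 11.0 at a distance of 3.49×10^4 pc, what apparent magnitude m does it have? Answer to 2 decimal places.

28.71

m = M + 5 log₁₀(d/10 pc) = 11.0 + 5 log₁₀(3.49×10^4/10)
  = 11.0 + 5 × 3.543 = 11.0 + 17.71 = 28.71.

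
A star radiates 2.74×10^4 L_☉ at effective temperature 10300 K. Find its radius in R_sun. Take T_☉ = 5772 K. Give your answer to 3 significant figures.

R/R_☉ = √(L/L_☉) / (T/T_☉)² = √(2.74×10^4) / (1.784)²
       = 165.5 / 3.184 = 51.98.

52.0 R_sun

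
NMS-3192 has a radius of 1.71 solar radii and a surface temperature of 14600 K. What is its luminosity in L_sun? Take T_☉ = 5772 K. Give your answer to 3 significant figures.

120 L_sun

L/L_☉ = (R/R_☉)² (T/T_☉)⁴ = (1.71)² × (14600/5772)⁴
       = 2.924 × (2.529)⁴ = 2.924 × 40.94 = 119.7.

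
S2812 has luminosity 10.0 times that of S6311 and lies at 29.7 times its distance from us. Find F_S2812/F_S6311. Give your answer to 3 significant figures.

0.0113

F = L/(4πd²), so F_S2812/F_S6311 = (L_S2812/L_S6311) / (d_S2812/d_S6311)²
= 10.0 / (29.7)² = 10.0 / 882.1 = 0.01134.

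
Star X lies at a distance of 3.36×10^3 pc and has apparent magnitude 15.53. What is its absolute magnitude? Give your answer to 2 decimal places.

2.90

M = m − 5 log₁₀(d/10 pc) = 15.53 − 5 log₁₀(3.36×10^3/10)
  = 15.53 − 5 × 2.526 = 15.53 − 12.63 = 2.90.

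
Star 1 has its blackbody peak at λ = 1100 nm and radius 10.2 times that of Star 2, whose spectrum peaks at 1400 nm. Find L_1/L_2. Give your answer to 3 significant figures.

Wien's law gives T ∝ 1/λ_max, so T_1/T_2 = λ_2/λ_1 = 1400/1100 = 1.273.
Then L ∝ R²T⁴ gives L_1/L_2 = (10.2)² × (1.273)⁴ = 104.0 × 2.624 = 273.0.

273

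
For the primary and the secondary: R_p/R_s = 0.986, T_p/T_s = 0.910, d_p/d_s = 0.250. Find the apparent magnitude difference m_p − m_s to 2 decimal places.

L_p/L_s = (0.986)²(0.910)⁴ = 0.6667.
F_p/F_s = (L_p/L_s)/(d_p/d_s)² = 0.6667/0.06250 = 10.67.
m_p − m_s = −2.5 log₁₀(10.67) = -2.57.

-2.57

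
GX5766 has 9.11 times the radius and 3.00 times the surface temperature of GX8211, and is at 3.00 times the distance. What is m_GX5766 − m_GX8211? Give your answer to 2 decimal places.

-7.18

L_GX5766/L_GX8211 = (9.11)²(3.00)⁴ = 6722.
F_GX5766/F_GX8211 = (L_GX5766/L_GX8211)/(d_GX5766/d_GX8211)² = 6722/9.000 = 746.9.
m_GX5766 − m_GX8211 = −2.5 log₁₀(746.9) = -7.18.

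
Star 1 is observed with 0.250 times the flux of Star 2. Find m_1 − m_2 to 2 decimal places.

m_1 − m_2 = −2.5 log₁₀(F_1/F_2) = −2.5 log₁₀(0.250) = −2.5 × (-0.602) = 1.505.

1.51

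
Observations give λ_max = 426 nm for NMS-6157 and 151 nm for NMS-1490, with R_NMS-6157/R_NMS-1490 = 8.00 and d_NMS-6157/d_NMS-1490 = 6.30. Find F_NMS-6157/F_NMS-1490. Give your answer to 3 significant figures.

Wien's law: T_NMS-6157/T_NMS-1490 = λ_NMS-1490/λ_NMS-6157 = 151/426 = 0.3545.
L_NMS-6157/L_NMS-1490 = (R_NMS-6157/R_NMS-1490)²(T_NMS-6157/T_NMS-1490)⁴ = (8.00)²(0.3545)⁴ = 1.010.
F_NMS-6157/F_NMS-1490 = (L_NMS-6157/L_NMS-1490)/(d_NMS-6157/d_NMS-1490)² = 1.010/(6.30)² = 0.02545.

0.0255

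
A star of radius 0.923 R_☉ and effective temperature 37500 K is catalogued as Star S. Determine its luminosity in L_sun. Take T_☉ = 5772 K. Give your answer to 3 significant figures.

L/L_☉ = (R/R_☉)² (T/T_☉)⁴ = (0.923)² × (37500/5772)⁴
       = 0.8519 × (6.497)⁴ = 0.8519 × 1782 = 1518.

1.52×10^3 L_sun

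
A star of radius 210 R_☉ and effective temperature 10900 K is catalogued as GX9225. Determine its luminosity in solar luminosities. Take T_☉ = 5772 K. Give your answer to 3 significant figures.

L/L_☉ = (R/R_☉)² (T/T_☉)⁴ = (210)² × (10900/5772)⁴
       = 4.410×10^4 × (1.888)⁴ = 4.410×10^4 × 12.72 = 5.608×10^5.

5.61×10^5 solar luminosities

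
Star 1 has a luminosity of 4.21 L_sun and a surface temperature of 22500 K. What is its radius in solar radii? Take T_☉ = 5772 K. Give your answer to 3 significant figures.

R/R_☉ = √(L/L_☉) / (T/T_☉)² = √(4.21) / (3.898)²
       = 2.052 / 15.20 = 0.1350.

0.135 solar radii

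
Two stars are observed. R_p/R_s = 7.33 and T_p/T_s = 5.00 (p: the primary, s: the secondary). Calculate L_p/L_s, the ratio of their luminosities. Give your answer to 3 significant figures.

From the Stefan–Boltzmann law, L ∝ R²T⁴, so
L_p/L_s = (R_p/R_s)² (T_p/T_s)⁴ = (7.33)² × (5.00)⁴ = 53.73 × 625.0 = 3.358×10^4.

3.36×10^4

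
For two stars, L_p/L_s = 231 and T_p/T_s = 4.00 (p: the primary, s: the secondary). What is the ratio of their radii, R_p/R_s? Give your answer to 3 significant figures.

L ∝ R²T⁴ gives R ∝ √L / T², so
R_p/R_s = √(231) / (4.00)² = 15.20 / 16.00 = 0.9499.

0.950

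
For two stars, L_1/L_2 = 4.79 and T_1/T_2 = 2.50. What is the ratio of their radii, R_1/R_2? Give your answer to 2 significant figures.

L ∝ R²T⁴ gives R ∝ √L / T², so
R_1/R_2 = √(4.79) / (2.50)² = 2.189 / 6.250 = 0.3502.

0.35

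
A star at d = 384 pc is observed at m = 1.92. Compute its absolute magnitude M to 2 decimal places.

M = m − 5 log₁₀(d/10 pc) = 1.92 − 5 log₁₀(384/10)
  = 1.92 − 5 × 1.584 = 1.92 − 7.92 = -6.00.

-6.00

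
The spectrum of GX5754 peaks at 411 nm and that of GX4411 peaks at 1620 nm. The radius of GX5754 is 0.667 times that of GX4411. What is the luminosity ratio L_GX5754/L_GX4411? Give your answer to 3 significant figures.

107

Wien's law gives T ∝ 1/λ_max, so T_GX5754/T_GX4411 = λ_GX4411/λ_GX5754 = 1620/411 = 3.942.
Then L ∝ R²T⁴ gives L_GX5754/L_GX4411 = (0.667)² × (3.942)⁴ = 0.4449 × 241.4 = 107.4.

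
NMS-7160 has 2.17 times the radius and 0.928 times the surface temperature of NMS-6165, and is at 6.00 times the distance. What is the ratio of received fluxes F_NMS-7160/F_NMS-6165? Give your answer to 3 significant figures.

0.0970

L_NMS-7160/L_NMS-6165 = (R_NMS-7160/R_NMS-6165)²(T_NMS-7160/T_NMS-6165)⁴ = (2.17)² × (0.928)⁴ = 3.492.
F_NMS-7160/F_NMS-6165 = (L_NMS-7160/L_NMS-6165)/(d_NMS-7160/d_NMS-6165)² = 3.492 / (6.00)² = 0.09701.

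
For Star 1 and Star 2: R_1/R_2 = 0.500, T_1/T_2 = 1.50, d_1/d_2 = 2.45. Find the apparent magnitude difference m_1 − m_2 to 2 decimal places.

L_1/L_2 = (0.500)²(1.50)⁴ = 1.266.
F_1/F_2 = (L_1/L_2)/(d_1/d_2)² = 1.266/6.003 = 0.2108.
m_1 − m_2 = −2.5 log₁₀(0.2108) = 1.69.

1.69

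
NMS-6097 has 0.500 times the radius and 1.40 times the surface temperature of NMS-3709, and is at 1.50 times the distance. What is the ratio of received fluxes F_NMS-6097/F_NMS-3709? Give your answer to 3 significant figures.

L_NMS-6097/L_NMS-3709 = (R_NMS-6097/R_NMS-3709)²(T_NMS-6097/T_NMS-3709)⁴ = (0.500)² × (1.40)⁴ = 0.9604.
F_NMS-6097/F_NMS-3709 = (L_NMS-6097/L_NMS-3709)/(d_NMS-6097/d_NMS-3709)² = 0.9604 / (1.50)² = 0.4268.

0.427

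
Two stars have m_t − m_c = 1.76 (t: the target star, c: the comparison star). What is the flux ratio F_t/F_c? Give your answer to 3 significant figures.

0.198

F_t/F_c = 10^(−(m_t − m_c)/2.5) = 10^(-1.76/2.5) = 10^-0.704 = 0.1977.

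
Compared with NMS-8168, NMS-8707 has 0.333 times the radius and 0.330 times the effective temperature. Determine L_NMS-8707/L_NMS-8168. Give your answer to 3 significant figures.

From the Stefan–Boltzmann law, L ∝ R²T⁴, so
L_NMS-8707/L_NMS-8168 = (R_NMS-8707/R_NMS-8168)² (T_NMS-8707/T_NMS-8168)⁴ = (0.333)² × (0.330)⁴ = 0.1109 × 0.01186 = 0.001315.

0.00132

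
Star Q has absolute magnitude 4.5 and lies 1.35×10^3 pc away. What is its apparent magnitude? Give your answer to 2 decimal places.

m = M + 5 log₁₀(d/10 pc) = 4.5 + 5 log₁₀(1.35×10^3/10)
  = 4.5 + 5 × 2.130 = 4.5 + 10.65 = 15.15.

15.15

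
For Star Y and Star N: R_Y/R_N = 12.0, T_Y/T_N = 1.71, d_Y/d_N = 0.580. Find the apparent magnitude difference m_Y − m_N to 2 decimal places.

-8.91

L_Y/L_N = (12.0)²(1.71)⁴ = 1231.
F_Y/F_N = (L_Y/L_N)/(d_Y/d_N)² = 1231/0.3364 = 3660.
m_Y − m_N = −2.5 log₁₀(3660) = -8.91.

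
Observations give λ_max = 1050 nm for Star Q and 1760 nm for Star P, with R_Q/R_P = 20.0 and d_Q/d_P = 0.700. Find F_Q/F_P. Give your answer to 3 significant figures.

Wien's law: T_Q/T_P = λ_P/λ_Q = 1760/1050 = 1.676.
L_Q/L_P = (R_Q/R_P)²(T_Q/T_P)⁴ = (20.0)²(1.676)⁴ = 3158.
F_Q/F_P = (L_Q/L_P)/(d_Q/d_P)² = 3158/(0.700)² = 6444.

6.44×10^3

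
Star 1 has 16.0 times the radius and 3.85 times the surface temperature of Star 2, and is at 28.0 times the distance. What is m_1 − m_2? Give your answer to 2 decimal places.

L_1/L_2 = (16.0)²(3.85)⁴ = 5.624×10^4.
F_1/F_2 = (L_1/L_2)/(d_1/d_2)² = 5.624×10^4/784.0 = 71.74.
m_1 − m_2 = −2.5 log₁₀(71.74) = -4.64.

-4.64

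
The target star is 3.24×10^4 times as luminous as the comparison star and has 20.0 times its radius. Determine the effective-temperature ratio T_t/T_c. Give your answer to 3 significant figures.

L ∝ R²T⁴ gives T ∝ (L/R²)^(1/4), so
T_t/T_c = (3.24×10^4 / 20.0²)^(1/4) = (81.00)^(1/4) = 3.000.

3.00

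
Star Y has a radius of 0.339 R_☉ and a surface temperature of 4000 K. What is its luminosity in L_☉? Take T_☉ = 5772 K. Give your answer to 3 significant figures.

0.0265 L_☉

L/L_☉ = (R/R_☉)² (T/T_☉)⁴ = (0.339)² × (4000/5772)⁴
       = 0.1149 × (0.6930)⁴ = 0.1149 × 0.2306 = 0.02651.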